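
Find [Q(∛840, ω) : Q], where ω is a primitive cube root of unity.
[Q(∛840, ω) : Q] = 6

[Q(∛840):Q] = 3 (min poly x^3 - 840, irreducible since 840 is not a perfect cube). [Q(ω):Q] = 2 (min poly x^2 + x + 1). Since Q(∛840) ⊂ R and ω ∉ R, we have ω ∉ Q(∛840), so x^2 + x + 1 remains irreducible over Q(∛840) and [Q(∛840, ω) : Q(∛840)] = 2. By the tower law, [Q(∛840, ω) : Q] = 3 · 2 = 6. (In fact Q(∛840, ω) is the splitting field of x^3 - 840 over Q.)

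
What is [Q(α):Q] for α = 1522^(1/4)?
[Q(α):Q] = 4

α is a root of x^4 - 1522. By Eisenstein's criterion at the prime p = 2 (which divides the constant term 1522 but p^2 = 4 does not, since 1522 is squarefree), x^4 - 1522 is irreducible over Q. Hence [Q(α):Q] = 4.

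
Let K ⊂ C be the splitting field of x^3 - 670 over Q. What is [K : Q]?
[K : Q] = 6

The roots of x^3 - 670 are ∛670, ω∛670, ω^2∛670 where ω = e^(2πi/3) is a primitive cube root of unity, so K = Q(∛670, ω). Now [Q(∛670):Q] = 3 (since 670 is not a perfect cube, x^3 - 670 is irreducible) and [Q(ω):Q] = 2. Both 2 and 3 divide [K:Q], and [K:Q] ≤ 3·2 = 6, so [K:Q] = 6. (Equivalently: Q(∛670) ⊂ R but ω ∉ R, so [K : Q(∛670)] = 2.)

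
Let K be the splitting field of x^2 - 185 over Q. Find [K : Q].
[K : Q] = 2

f(x) = x^2 - 185 factors as (x - √185)(x + √185). The splitting field is K = Q(√185). Since 185 is squarefree and > 1, it is not a perfect square, so x^2 - 185 is irreducible over Q and [Q(√185) : Q] = 2. Hence [K : Q] = 2.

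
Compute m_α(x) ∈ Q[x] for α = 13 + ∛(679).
m_α(x) = x^3 - 39x^2 + 507x - 2876

Set β = α - 13 = ∛(679), so β^3 = 679. Then (α - 13)^3 - 679 = 0, i.e. α is a root of g(x) = (x - 13)^3 - 679 = x^3 - 39x^2 + 507x - 2876. Since g(x) = h(x - 13) where h(x) = x^3 - 679, and h is irreducible over Q (because 679 is not a perfect cube, so h has no rational root, and a monic cubic with no rational root is irreducible), g is also irreducible (irreducibility is preserved under the substitution x → x - 13). Hence m_α(x) = x^3 - 39x^2 + 507x - 2876.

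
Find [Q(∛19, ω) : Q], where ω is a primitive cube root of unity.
[Q(∛19, ω) : Q] = 6

[Q(∛19):Q] = 3 (min poly x^3 - 19, irreducible since 19 is not a perfect cube). [Q(ω):Q] = 2 (min poly x^2 + x + 1). Since Q(∛19) ⊂ R and ω ∉ R, we have ω ∉ Q(∛19), so x^2 + x + 1 remains irreducible over Q(∛19) and [Q(∛19, ω) : Q(∛19)] = 2. By the tower law, [Q(∛19, ω) : Q] = 3 · 2 = 6. (In fact Q(∛19, ω) is the splitting field of x^3 - 19 over Q.)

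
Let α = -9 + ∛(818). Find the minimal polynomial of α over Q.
m_α(x) = x^3 + 27x^2 + 243x - 89

Set β = α + 9 = ∛(818), so β^3 = 818. Then (α + 9)^3 - 818 = 0, i.e. α is a root of g(x) = (x + 9)^3 - 818 = x^3 + 27x^2 + 243x - 89. Since g(x) = h(x + 9) where h(x) = x^3 - 818, and h is irreducible over Q (because 818 is not a perfect cube, so h has no rational root, and a monic cubic with no rational root is irreducible), g is also irreducible (irreducibility is preserved under the substitution x → x + 9). Hence m_α(x) = x^3 + 27x^2 + 243x - 89.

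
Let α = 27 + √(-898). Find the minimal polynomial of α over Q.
m_α(x) = x^2 - 54x + 1627

From α - 27 = √(-898), squaring gives (α - 27)^2 = -898, i.e. α^2 - 54α + 729 = -898, so α^2 - 54α + 1627 = 0. The discriminant of x^2 - 54x + 1627 is (-54)^2 - 4·(1627) = 2916 - 6508 = -3592, and 4·(-898) is not a perfect square in Q since -898 is squarefree and ≠ 1. Hence x^2 - 54x + 1627 is irreducible over Q and is the minimal polynomial of α.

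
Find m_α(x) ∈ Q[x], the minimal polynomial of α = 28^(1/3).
m_α(x) = x^3 - 28

α satisfies α^3 = 28, so x^3 - 28 annihilates α. By the rational root test, a rational root p/q (in lowest terms) of x^3 - 28 would satisfy p^3 = 28 q^3, forcing q = 1 and p^3 = 28; but 28 is not a perfect cube, contradiction. A monic cubic over Q with no rational root is irreducible (any nontrivial factorization would include a linear factor). Hence x^3 - 28 is the minimal polynomial of α, and in particular [Q(α):Q] = 3.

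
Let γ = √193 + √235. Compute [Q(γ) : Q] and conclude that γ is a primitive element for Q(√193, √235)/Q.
[Q(γ) : Q] = 4 (equivalently, Q(γ) = Q(√193, √235))

Obviously Q(γ) ⊆ Q(√193, √235), and [Q(√193, √235):Q] = 4 (since 193, 235 are distinct squarefree integers > 1 with 45355 not a perfect square). To show equality we compute the minimal polynomial of γ. From γ = √193 + √235: γ^2 = 193 + 2√(45355) + 235 = 428 + 2√(45355), so γ^2 - 428 = 2√(45355); squaring, (γ^2 - 428)^2 = 4·45355, i.e. γ^4 - 856γ^2 + 183184 - 181420 = 0, i.e. γ^4 - 856γ^2 + 1764 = 0. So γ is a root of x^4 - 856x^2 + 1764. This polynomial is irreducible over Q: it has no rational root (each ±√193 ± √235 is irrational), and any factorization into two quadratics over Q would force √(45355) ∈ Q (pairing opposite roots) or √193, √235 ∈ Q (other pairings), all impossible. Hence [Q(γ):Q] = 4 = [Q(√193, √235):Q], so Q(γ) = Q(√193, √235).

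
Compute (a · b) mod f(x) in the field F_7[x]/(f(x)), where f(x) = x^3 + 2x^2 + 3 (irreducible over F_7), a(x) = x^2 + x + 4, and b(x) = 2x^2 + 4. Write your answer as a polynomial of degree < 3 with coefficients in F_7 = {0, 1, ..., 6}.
a · b ≡ 2x^2 + 5x + 1 (mod f(x))

Multiply in F_7[x]: a(x)·b(x) = (x^2 + x + 4)·(2x^2 + 4) = 2x^4 + 2x^3 + 5x^2 + 4x + 2. This has degree ≥ 3, so divide by f(x) over F_7: 2x^4 + 2x^3 + 5x^2 + 4x + 2 = (2x + 5)·(x^3 + 2x^2 + 3) + (2x^2 + 5x + 1). Hence a·b ≡ 2x^2 + 5x + 1 (mod f). (F_7[x]/(f) is a field with 7^3 = 343 elements since f is irreducible of degree 3.)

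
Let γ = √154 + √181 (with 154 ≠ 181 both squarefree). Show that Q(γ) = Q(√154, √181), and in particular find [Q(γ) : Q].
[Q(γ) : Q] = 4 (equivalently, Q(γ) = Q(√154, √181))

Obviously Q(γ) ⊆ Q(√154, √181), and [Q(√154, √181):Q] = 4 (since 154, 181 are distinct squarefree integers > 1 with 27874 not a perfect square). To show equality we compute the minimal polynomial of γ. From γ = √154 + √181: γ^2 = 154 + 2√(27874) + 181 = 335 + 2√(27874), so γ^2 - 335 = 2√(27874); squaring, (γ^2 - 335)^2 = 4·27874, i.e. γ^4 - 670γ^2 + 112225 - 111496 = 0, i.e. γ^4 - 670γ^2 + 729 = 0. So γ is a root of x^4 - 670x^2 + 729. This polynomial is irreducible over Q: it has no rational root (each ±√154 ± √181 is irrational), and any factorization into two quadratics over Q would force √(27874) ∈ Q (pairing opposite roots) or √154, √181 ∈ Q (other pairings), all impossible. Hence [Q(γ):Q] = 4 = [Q(√154, √181):Q], so Q(γ) = Q(√154, √181).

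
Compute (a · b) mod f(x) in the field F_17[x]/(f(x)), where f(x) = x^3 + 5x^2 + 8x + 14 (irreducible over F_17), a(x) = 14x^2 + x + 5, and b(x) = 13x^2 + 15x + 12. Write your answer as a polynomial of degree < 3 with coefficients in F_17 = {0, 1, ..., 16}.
a · b ≡ 9x + 5 (mod f(x))

Multiply in F_17[x]: a(x)·b(x) = (14x^2 + x + 5)·(13x^2 + 15x + 12) = 12x^4 + 2x^3 + 10x^2 + 2x + 9. This has degree ≥ 3, so divide by f(x) over F_17: 12x^4 + 2x^3 + 10x^2 + 2x + 9 = (12x + 10)·(x^3 + 5x^2 + 8x + 14) + (9x + 5). Hence a·b ≡ 9x + 5 (mod f). (F_17[x]/(f) is a field with 17^3 = 4913 elements since f is irreducible of degree 3.)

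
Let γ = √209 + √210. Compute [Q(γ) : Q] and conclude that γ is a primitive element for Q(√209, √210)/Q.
[Q(γ) : Q] = 4 (equivalently, Q(γ) = Q(√209, √210))

Obviously Q(γ) ⊆ Q(√209, √210), and [Q(√209, √210):Q] = 4 (since 209, 210 are distinct squarefree integers > 1 with 43890 not a perfect square). To show equality we compute the minimal polynomial of γ. From γ = √209 + √210: γ^2 = 209 + 2√(43890) + 210 = 419 + 2√(43890), so γ^2 - 419 = 2√(43890); squaring, (γ^2 - 419)^2 = 4·43890, i.e. γ^4 - 838γ^2 + 175561 - 175560 = 0, i.e. γ^4 - 838γ^2 + 1 = 0. So γ is a root of x^4 - 838x^2 + 1. This polynomial is irreducible over Q: it has no rational root (each ±√209 ± √210 is irrational), and any factorization into two quadratics over Q would force √(43890) ∈ Q (pairing opposite roots) or √209, √210 ∈ Q (other pairings), all impossible. Hence [Q(γ):Q] = 4 = [Q(√209, √210):Q], so Q(γ) = Q(√209, √210).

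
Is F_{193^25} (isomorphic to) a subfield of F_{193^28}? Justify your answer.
No: F_{193^25} is not a subfield of F_{193^28}

F_{p^m} embeds in F_{p^n} iff m | n. Here 25 ∤ 28 (since 28 = 1·25 + 3 with remainder 3 ≠ 0), so F_{193^25} is not a subfield of F_{193^28}. Equivalently: if it were, the tower law would give 25 = [F_{193^25}:F_193] dividing [F_{193^28}:F_193] = 28, contradiction.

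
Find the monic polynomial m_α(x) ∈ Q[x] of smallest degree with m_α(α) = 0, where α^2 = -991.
m_α(x) = x^2 + 991

α satisfies α^2 + 991 = 0, so x^2 + 991 annihilates α. Since d = -991 is squarefree and ≠ 1, it is not a perfect square in Q, so x^2 + 991 has no rational root and is therefore irreducible over Q (a degree-2 polynomial over a field is irreducible iff it has no root). Hence m_α(x) = x^2 + 991.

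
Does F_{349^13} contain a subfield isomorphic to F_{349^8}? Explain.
No: F_{349^8} is not a subfield of F_{349^13}

F_{p^m} embeds in F_{p^n} iff m | n. Here 8 ∤ 13 (since 13 = 1·8 + 5 with remainder 5 ≠ 0), so F_{349^8} is not a subfield of F_{349^13}. Equivalently: if it were, the tower law would give 8 = [F_{349^8}:F_349] dividing [F_{349^13}:F_349] = 13, contradiction.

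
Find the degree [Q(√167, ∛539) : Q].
[Q(√167, ∛539) : Q] = 6

Let L = Q(√167, ∛539). Since Q(√167) ⊂ L and [Q(√167):Q] = 2, the tower law gives 2 | [L:Q]. Likewise Q(∛539) ⊂ L with [Q(∛539):Q] = 3 (because 539 is not a perfect cube), so 3 | [L:Q]. As gcd(2,3) = 1, [L:Q] is divisible by 6. Conversely L is generated over Q by √167 and ∛539, so [L:Q] ≤ 2·3 = 6. Therefore [Q(√167, ∛539) : Q] = 6.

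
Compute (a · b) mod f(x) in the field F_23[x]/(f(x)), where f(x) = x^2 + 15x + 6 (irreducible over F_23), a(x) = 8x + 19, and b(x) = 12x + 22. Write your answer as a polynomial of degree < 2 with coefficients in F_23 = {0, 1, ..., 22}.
a · b ≡ 22x + 3 (mod f(x))

Multiply in F_23[x]: a(x)·b(x) = (8x + 19)·(12x + 22) = 4x^2 + 13x + 4. This has degree ≥ 2, so divide by f(x) over F_23: 4x^2 + 13x + 4 = (4)·(x^2 + 15x + 6) + (22x + 3). Hence a·b ≡ 22x + 3 (mod f). (F_23[x]/(f) is a field with 23^2 = 529 elements since f is irreducible of degree 2.)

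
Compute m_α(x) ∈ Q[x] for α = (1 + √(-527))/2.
m_α(x) = x^2 - x + 132

From 2α - 1 = √(-527), squaring gives (2α - 1)^2 = -527, i.e. 4α^2 - 4α + 1 = -527, so α^2 - α + (1 + 527)/4 = 0. Since -527 ≡ 1 (mod 4), (1 + 527)/4 = 132 ∈ Z. The polynomial x^2 - x + 132 has discriminant 1 - 4·(132) = -527, which is not a perfect square in Q (d = -527 is squarefree and ≠ 1), so x^2 - x + 132 is irreducible over Q. It is the minimal polynomial of α.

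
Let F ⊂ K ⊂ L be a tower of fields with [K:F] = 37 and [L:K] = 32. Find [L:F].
[L:F] = 1184

The tower law says that for any tower of field extensions F ⊂ K ⊂ L with finite degrees, [L:F] = [L:K] · [K:F]. Here this gives [L:F] = 32 · 37 = 1184.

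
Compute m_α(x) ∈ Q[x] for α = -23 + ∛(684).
m_α(x) = x^3 + 69x^2 + 1587x + 11483

Set β = α + 23 = ∛(684), so β^3 = 684. Then (α + 23)^3 - 684 = 0, i.e. α is a root of g(x) = (x + 23)^3 - 684 = x^3 + 69x^2 + 1587x + 11483. Since g(x) = h(x + 23) where h(x) = x^3 - 684, and h is irreducible over Q (because 684 is not a perfect cube, so h has no rational root, and a monic cubic with no rational root is irreducible), g is also irreducible (irreducibility is preserved under the substitution x → x + 23). Hence m_α(x) = x^3 + 69x^2 + 1587x + 11483.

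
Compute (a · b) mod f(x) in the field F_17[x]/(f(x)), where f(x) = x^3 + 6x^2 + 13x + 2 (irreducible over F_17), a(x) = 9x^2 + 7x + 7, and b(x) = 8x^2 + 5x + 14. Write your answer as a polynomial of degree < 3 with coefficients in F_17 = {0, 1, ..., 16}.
a · b ≡ 9x^2 + 8x + 12 (mod f(x))

Multiply in F_17[x]: a(x)·b(x) = (9x^2 + 7x + 7)·(8x^2 + 5x + 14) = 4x^4 + 16x^3 + 13x^2 + 14x + 13. This has degree ≥ 3, so divide by f(x) over F_17: 4x^4 + 16x^3 + 13x^2 + 14x + 13 = (4x + 9)·(x^3 + 6x^2 + 13x + 2) + (9x^2 + 8x + 12). Hence a·b ≡ 9x^2 + 8x + 12 (mod f). (F_17[x]/(f) is a field with 17^3 = 4913 elements since f is irreducible of degree 3.)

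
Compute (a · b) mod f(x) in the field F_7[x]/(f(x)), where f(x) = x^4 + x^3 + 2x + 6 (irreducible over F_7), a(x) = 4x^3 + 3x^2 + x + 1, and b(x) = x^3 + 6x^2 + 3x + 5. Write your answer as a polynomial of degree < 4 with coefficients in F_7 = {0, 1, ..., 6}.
a · b ≡ 6x^3 + 3x^2 + x + 6 (mod f(x))

Multiply in F_7[x]: a(x)·b(x) = (4x^3 + 3x^2 + x + 1)·(x^3 + 6x^2 + 3x + 5) = 4x^6 + 6x^5 + 3x^4 + x^3 + 3x^2 + x + 5. This has degree ≥ 4, so divide by f(x) over F_7: 4x^6 + 6x^5 + 3x^4 + x^3 + 3x^2 + x + 5 = (4x^2 + 2x + 1)·(x^4 + x^3 + 2x + 6) + (6x^3 + 3x^2 + x + 6). Hence a·b ≡ 6x^3 + 3x^2 + x + 6 (mod f). (F_7[x]/(f) is a field with 7^4 = 2401 elements since f is irreducible of degree 4.)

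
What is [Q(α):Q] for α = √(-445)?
[Q(α):Q] = 2

[Q(α):Q] equals the degree of the minimal polynomial of α. Here α^2 = -445 and x^2 + 445 is irreducible (d = -445 is squarefree, ≠ 1, hence not a square), so deg(m_α) = 2. Thus [Q(α):Q] = 2.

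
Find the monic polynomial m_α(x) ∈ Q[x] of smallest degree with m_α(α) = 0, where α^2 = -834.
m_α(x) = x^2 + 834

α satisfies α^2 + 834 = 0, so x^2 + 834 annihilates α. Since d = -834 is squarefree and ≠ 1, it is not a perfect square in Q, so x^2 + 834 has no rational root and is therefore irreducible over Q (a degree-2 polynomial over a field is irreducible iff it has no root). Hence m_α(x) = x^2 + 834.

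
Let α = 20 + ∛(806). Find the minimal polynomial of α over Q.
m_α(x) = x^3 - 60x^2 + 1200x - 8806

Set β = α - 20 = ∛(806), so β^3 = 806. Then (α - 20)^3 - 806 = 0, i.e. α is a root of g(x) = (x - 20)^3 - 806 = x^3 - 60x^2 + 1200x - 8806. Since g(x) = h(x - 20) where h(x) = x^3 - 806, and h is irreducible over Q (because 806 is not a perfect cube, so h has no rational root, and a monic cubic with no rational root is irreducible), g is also irreducible (irreducibility is preserved under the substitution x → x - 20). Hence m_α(x) = x^3 - 60x^2 + 1200x - 8806.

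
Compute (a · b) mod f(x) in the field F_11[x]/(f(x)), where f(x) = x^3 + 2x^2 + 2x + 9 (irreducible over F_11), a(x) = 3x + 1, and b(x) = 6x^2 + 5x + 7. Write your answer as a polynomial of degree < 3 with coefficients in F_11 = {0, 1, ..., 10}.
a · b ≡ 7x^2 + x + 10 (mod f(x))

Multiply in F_11[x]: a(x)·b(x) = (3x + 1)·(6x^2 + 5x + 7) = 7x^3 + 10x^2 + 4x + 7. This has degree ≥ 3, so divide by f(x) over F_11: 7x^3 + 10x^2 + 4x + 7 = (7)·(x^3 + 2x^2 + 2x + 9) + (7x^2 + x + 10). Hence a·b ≡ 7x^2 + x + 10 (mod f). (F_11[x]/(f) is a field with 11^3 = 1331 elements since f is irreducible of degree 3.)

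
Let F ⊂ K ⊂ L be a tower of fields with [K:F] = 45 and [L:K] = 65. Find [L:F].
[L:F] = 2925

The tower law says that for any tower of field extensions F ⊂ K ⊂ L with finite degrees, [L:F] = [L:K] · [K:F]. Here this gives [L:F] = 65 · 45 = 2925.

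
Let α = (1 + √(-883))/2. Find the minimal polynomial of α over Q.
m_α(x) = x^2 - x + 221

From 2α - 1 = √(-883), squaring gives (2α - 1)^2 = -883, i.e. 4α^2 - 4α + 1 = -883, so α^2 - α + (1 + 883)/4 = 0. Since -883 ≡ 1 (mod 4), (1 + 883)/4 = 221 ∈ Z. The polynomial x^2 - x + 221 has discriminant 1 - 4·(221) = -883, which is not a perfect square in Q (d = -883 is squarefree and ≠ 1), so x^2 - x + 221 is irreducible over Q. It is the minimal polynomial of α.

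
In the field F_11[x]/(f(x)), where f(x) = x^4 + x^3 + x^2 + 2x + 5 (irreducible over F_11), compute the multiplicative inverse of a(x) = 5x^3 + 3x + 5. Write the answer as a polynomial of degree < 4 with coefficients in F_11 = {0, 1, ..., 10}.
a(x)^(-1) ≡ 4x^3 + 4x^2 + 8x + 8 (mod f(x))

Since f is irreducible over F_11, F_11[x]/(f) is a field and a(x) ≠ 0 has an inverse. Apply the extended Euclidean algorithm to f(x) and a(x) in F_11[x]: f(x) = (9x + 9)·a(x) + (7x^2 + 7x + 4);  a(x) = (7x + 4)·(7x^2 + 7x + 4) + (2x);  (7x^2 + 7x + 4) = (9x + 9)·(2x) + (4). The last nonzero remainder is the constant 4 = gcd(f, a) in F_11. Back-substituting through the division chain expresses 4 = s(x)·a(x) + t(x)·f(x) with s(x) ≡ 5x^3 + 5x^2 + 10x + 10 (mod f), so (5x^3 + 5x^2 + 10x + 10)·a(x) ≡ 4 (mod f). Multiplying by 4^(-1) ≡ 3 in F_11 gives a(x)^(-1) ≡ 3·(5x^3 + 5x^2 + 10x + 10) ≡ 4x^3 + 4x^2 + 8x + 8 (mod f). Check: (5x^3 + 3x + 5)·(4x^3 + 4x^2 + 8x + 8) = 9x^6 + 9x^5 + 8x^4 + 6x^3 + 9x + 7 ≡ 1 (mod x^4 + x^3 + x^2 + 2x + 5).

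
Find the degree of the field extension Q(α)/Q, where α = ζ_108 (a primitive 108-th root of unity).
[Q(α):Q] = 36

The minimal polynomial of ζ_108 over Q is the 108-th cyclotomic polynomial Φ_108(x), which is irreducible over Q and has degree φ(108) = 36. Hence [Q(α):Q] = φ(108) = 36.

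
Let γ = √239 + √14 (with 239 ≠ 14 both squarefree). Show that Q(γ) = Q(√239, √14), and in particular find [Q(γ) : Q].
[Q(γ) : Q] = 4 (equivalently, Q(γ) = Q(√239, √14))

Obviously Q(γ) ⊆ Q(√239, √14), and [Q(√239, √14):Q] = 4 (since 239, 14 are distinct squarefree integers > 1 with 3346 not a perfect square). To show equality we compute the minimal polynomial of γ. From γ = √239 + √14: γ^2 = 239 + 2√(3346) + 14 = 253 + 2√(3346), so γ^2 - 253 = 2√(3346); squaring, (γ^2 - 253)^2 = 4·3346, i.e. γ^4 - 506γ^2 + 64009 - 13384 = 0, i.e. γ^4 - 506γ^2 + 50625 = 0. So γ is a root of x^4 - 506x^2 + 50625. This polynomial is irreducible over Q: it has no rational root (each ±√239 ± √14 is irrational), and any factorization into two quadratics over Q would force √(3346) ∈ Q (pairing opposite roots) or √239, √14 ∈ Q (other pairings), all impossible. Hence [Q(γ):Q] = 4 = [Q(√239, √14):Q], so Q(γ) = Q(√239, √14).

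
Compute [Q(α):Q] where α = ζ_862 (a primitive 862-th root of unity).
[Q(α):Q] = 430

The minimal polynomial of ζ_862 over Q is the 862-th cyclotomic polynomial Φ_862(x), which is irreducible over Q and has degree φ(862) = 430. Hence [Q(α):Q] = φ(862) = 430.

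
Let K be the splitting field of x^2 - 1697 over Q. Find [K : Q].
[K : Q] = 2

f(x) = x^2 - 1697 factors as (x - √1697)(x + √1697). The splitting field is K = Q(√1697). Since 1697 is squarefree and > 1, it is not a perfect square, so x^2 - 1697 is irreducible over Q and [Q(√1697) : Q] = 2. Hence [K : Q] = 2.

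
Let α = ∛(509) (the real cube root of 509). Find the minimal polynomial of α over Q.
m_α(x) = x^3 - 509

α satisfies α^3 = 509, so x^3 - 509 annihilates α. By the rational root test, a rational root p/q (in lowest terms) of x^3 - 509 would satisfy p^3 = 509 q^3, forcing q = 1 and p^3 = 509; but 509 is not a perfect cube, contradiction. A monic cubic over Q with no rational root is irreducible (any nontrivial factorization would include a linear factor). Hence x^3 - 509 is the minimal polynomial of α, and in particular [Q(α):Q] = 3.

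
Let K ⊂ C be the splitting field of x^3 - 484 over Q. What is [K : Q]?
[K : Q] = 6

The roots of x^3 - 484 are ∛484, ω∛484, ω^2∛484 where ω = e^(2πi/3) is a primitive cube root of unity, so K = Q(∛484, ω). Now [Q(∛484):Q] = 3 (since 484 is not a perfect cube, x^3 - 484 is irreducible) and [Q(ω):Q] = 2. Both 2 and 3 divide [K:Q], and [K:Q] ≤ 3·2 = 6, so [K:Q] = 6. (Equivalently: Q(∛484) ⊂ R but ω ∉ R, so [K : Q(∛484)] = 2.)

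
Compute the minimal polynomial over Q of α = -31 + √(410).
m_α(x) = x^2 + 62x + 551

From α + 31 = √(410), squaring gives (α + 31)^2 = 410, i.e. α^2 + 62α + 961 = 410, so α^2 + 62α + 551 = 0. The discriminant of x^2 + 62x + 551 is (62)^2 - 4·(551) = 3844 - 2204 = 1640, and 4·(410) is not a perfect square in Q since 410 is squarefree and ≠ 1. Hence x^2 + 62x + 551 is irreducible over Q and is the minimal polynomial of α.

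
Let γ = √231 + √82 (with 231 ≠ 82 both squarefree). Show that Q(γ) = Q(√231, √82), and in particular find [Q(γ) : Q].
[Q(γ) : Q] = 4 (equivalently, Q(γ) = Q(√231, √82))

Obviously Q(γ) ⊆ Q(√231, √82), and [Q(√231, √82):Q] = 4 (since 231, 82 are distinct squarefree integers > 1 with 18942 not a perfect square). To show equality we compute the minimal polynomial of γ. From γ = √231 + √82: γ^2 = 231 + 2√(18942) + 82 = 313 + 2√(18942), so γ^2 - 313 = 2√(18942); squaring, (γ^2 - 313)^2 = 4·18942, i.e. γ^4 - 626γ^2 + 97969 - 75768 = 0, i.e. γ^4 - 626γ^2 + 22201 = 0. So γ is a root of x^4 - 626x^2 + 22201. This polynomial is irreducible over Q: it has no rational root (each ±√231 ± √82 is irrational), and any factorization into two quadratics over Q would force √(18942) ∈ Q (pairing opposite roots) or √231, √82 ∈ Q (other pairings), all impossible. Hence [Q(γ):Q] = 4 = [Q(√231, √82):Q], so Q(γ) = Q(√231, √82).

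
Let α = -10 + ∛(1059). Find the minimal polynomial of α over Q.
m_α(x) = x^3 + 30x^2 + 300x - 59

Set β = α + 10 = ∛(1059), so β^3 = 1059. Then (α + 10)^3 - 1059 = 0, i.e. α is a root of g(x) = (x + 10)^3 - 1059 = x^3 + 30x^2 + 300x - 59. Since g(x) = h(x + 10) where h(x) = x^3 - 1059, and h is irreducible over Q (because 1059 is not a perfect cube, so h has no rational root, and a monic cubic with no rational root is irreducible), g is also irreducible (irreducibility is preserved under the substitution x → x + 10). Hence m_α(x) = x^3 + 30x^2 + 300x - 59.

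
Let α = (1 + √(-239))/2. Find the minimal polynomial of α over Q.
m_α(x) = x^2 - x + 60

From 2α - 1 = √(-239), squaring gives (2α - 1)^2 = -239, i.e. 4α^2 - 4α + 1 = -239, so α^2 - α + (1 + 239)/4 = 0. Since -239 ≡ 1 (mod 4), (1 + 239)/4 = 60 ∈ Z. The polynomial x^2 - x + 60 has discriminant 1 - 4·(60) = -239, which is not a perfect square in Q (d = -239 is squarefree and ≠ 1), so x^2 - x + 60 is irreducible over Q. It is the minimal polynomial of α.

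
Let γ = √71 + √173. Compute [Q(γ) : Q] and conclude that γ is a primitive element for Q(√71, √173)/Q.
[Q(γ) : Q] = 4 (equivalently, Q(γ) = Q(√71, √173))

Obviously Q(γ) ⊆ Q(√71, √173), and [Q(√71, √173):Q] = 4 (since 71, 173 are distinct squarefree integers > 1 with 12283 not a perfect square). To show equality we compute the minimal polynomial of γ. From γ = √71 + √173: γ^2 = 71 + 2√(12283) + 173 = 244 + 2√(12283), so γ^2 - 244 = 2√(12283); squaring, (γ^2 - 244)^2 = 4·12283, i.e. γ^4 - 488γ^2 + 59536 - 49132 = 0, i.e. γ^4 - 488γ^2 + 10404 = 0. So γ is a root of x^4 - 488x^2 + 10404. This polynomial is irreducible over Q: it has no rational root (each ±√71 ± √173 is irrational), and any factorization into two quadratics over Q would force √(12283) ∈ Q (pairing opposite roots) or √71, √173 ∈ Q (other pairings), all impossible. Hence [Q(γ):Q] = 4 = [Q(√71, √173):Q], so Q(γ) = Q(√71, √173).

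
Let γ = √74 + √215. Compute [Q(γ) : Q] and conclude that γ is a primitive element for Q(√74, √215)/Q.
[Q(γ) : Q] = 4 (equivalently, Q(γ) = Q(√74, √215))

Obviously Q(γ) ⊆ Q(√74, √215), and [Q(√74, √215):Q] = 4 (since 74, 215 are distinct squarefree integers > 1 with 15910 not a perfect square). To show equality we compute the minimal polynomial of γ. From γ = √74 + √215: γ^2 = 74 + 2√(15910) + 215 = 289 + 2√(15910), so γ^2 - 289 = 2√(15910); squaring, (γ^2 - 289)^2 = 4·15910, i.e. γ^4 - 578γ^2 + 83521 - 63640 = 0, i.e. γ^4 - 578γ^2 + 19881 = 0. So γ is a root of x^4 - 578x^2 + 19881. This polynomial is irreducible over Q: it has no rational root (each ±√74 ± √215 is irrational), and any factorization into two quadratics over Q would force √(15910) ∈ Q (pairing opposite roots) or √74, √215 ∈ Q (other pairings), all impossible. Hence [Q(γ):Q] = 4 = [Q(√74, √215):Q], so Q(γ) = Q(√74, √215).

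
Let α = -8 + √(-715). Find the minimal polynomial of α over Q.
m_α(x) = x^2 + 16x + 779

From α + 8 = √(-715), squaring gives (α + 8)^2 = -715, i.e. α^2 + 16α + 64 = -715, so α^2 + 16α + 779 = 0. The discriminant of x^2 + 16x + 779 is (16)^2 - 4·(779) = 256 - 3116 = -2860, and 4·(-715) is not a perfect square in Q since -715 is squarefree and ≠ 1. Hence x^2 + 16x + 779 is irreducible over Q and is the minimal polynomial of α.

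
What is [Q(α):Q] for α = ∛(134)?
[Q(α):Q] = 3

The minimal polynomial of α is x^3 - 134, irreducible over Q since 134 is not a perfect cube (so x^3 - 134 has no rational root). Hence [Q(α):Q] = deg(m_α) = 3.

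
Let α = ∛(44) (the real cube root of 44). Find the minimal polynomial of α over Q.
m_α(x) = x^3 - 44

α satisfies α^3 = 44, so x^3 - 44 annihilates α. By the rational root test, a rational root p/q (in lowest terms) of x^3 - 44 would satisfy p^3 = 44 q^3, forcing q = 1 and p^3 = 44; but 44 is not a perfect cube, contradiction. A monic cubic over Q with no rational root is irreducible (any nontrivial factorization would include a linear factor). Hence x^3 - 44 is the minimal polynomial of α, and in particular [Q(α):Q] = 3.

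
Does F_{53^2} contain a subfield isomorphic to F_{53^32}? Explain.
No: F_{53^32} is not a subfield of F_{53^2}

F_{p^m} embeds in F_{p^n} iff m | n. Here 32 ∤ 2 (since 2 = 0·32 + 2 with remainder 2 ≠ 0), so F_{53^32} is not a subfield of F_{53^2}. Equivalently: if it were, the tower law would give 32 = [F_{53^32}:F_53] dividing [F_{53^2}:F_53] = 2, contradiction.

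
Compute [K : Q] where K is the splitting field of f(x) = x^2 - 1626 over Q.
[K : Q] = 2

f(x) = x^2 - 1626 factors as (x - √1626)(x + √1626). The splitting field is K = Q(√1626). Since 1626 is squarefree and > 1, it is not a perfect square, so x^2 - 1626 is irreducible over Q and [Q(√1626) : Q] = 2. Hence [K : Q] = 2.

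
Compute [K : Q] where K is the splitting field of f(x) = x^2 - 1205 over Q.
[K : Q] = 2

f(x) = x^2 - 1205 factors as (x - √1205)(x + √1205). The splitting field is K = Q(√1205). Since 1205 is squarefree and > 1, it is not a perfect square, so x^2 - 1205 is irreducible over Q and [Q(√1205) : Q] = 2. Hence [K : Q] = 2.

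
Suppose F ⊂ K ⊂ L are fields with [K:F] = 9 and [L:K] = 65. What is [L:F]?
[L:F] = 585

The tower law says that for any tower of field extensions F ⊂ K ⊂ L with finite degrees, [L:F] = [L:K] · [K:F]. Here this gives [L:F] = 65 · 9 = 585.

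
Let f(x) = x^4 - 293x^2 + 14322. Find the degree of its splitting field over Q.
[K : Q] = 4

Solving the quadratic in x^2: x^2 = (293 ± √(293^2 - 4·14322))/2 = (293 ± √28561)/2 = (293 ± 169)/2, giving x^2 = 231 or x^2 = 62. So f(x) = (x^2 - 231)(x^2 - 62) and the roots of f are ±√231, ±√62. Hence the splitting field is K = Q(√231, √62). Since 231 and 62 are distinct squarefree integers > 1, their product 14322 is not a perfect square, so √62 ∉ Q(√231). By the tower law [K:Q] = [Q(√231,√62):Q(√231)] · [Q(√231):Q] = 2 · 2 = 4.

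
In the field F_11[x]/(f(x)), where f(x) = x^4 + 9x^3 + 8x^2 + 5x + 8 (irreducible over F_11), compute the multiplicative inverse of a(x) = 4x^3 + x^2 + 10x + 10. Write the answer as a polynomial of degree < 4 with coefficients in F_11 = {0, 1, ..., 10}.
a(x)^(-1) ≡ 6x^3 + 5x^2 + 2x + 9 (mod f(x))

Since f is irreducible over F_11, F_11[x]/(f) is a field and a(x) ≠ 0 has an inverse. Apply the extended Euclidean algorithm to f(x) and a(x) in F_11[x]: f(x) = (3x + 7)·a(x) + (4x^2 + 4x + 4);  a(x) = (x + 2)·(4x^2 + 4x + 4) + (9x + 2);  (4x^2 + 4x + 4) = (9x + 7)·(9x + 2) + (1). The last nonzero remainder is the constant 1 = gcd(f, a) in F_11. Back-substituting through the division chain expresses 1 = s(x)·a(x) + t(x)·f(x) with s(x) ≡ 6x^3 + 5x^2 + 2x + 9 (mod f), so a(x)^(-1) ≡ s(x) = 6x^3 + 5x^2 + 2x + 9 (mod f). Check: (4x^3 + x^2 + 10x + 10)·(6x^3 + 5x^2 + 2x + 9) = 2x^6 + 4x^5 + 7x^4 + 5x^3 + 2x^2 + 2 ≡ 1 (mod x^4 + 9x^3 + 8x^2 + 5x + 8).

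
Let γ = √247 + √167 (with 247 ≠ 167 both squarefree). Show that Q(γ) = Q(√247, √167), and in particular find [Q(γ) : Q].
[Q(γ) : Q] = 4 (equivalently, Q(γ) = Q(√247, √167))

Obviously Q(γ) ⊆ Q(√247, √167), and [Q(√247, √167):Q] = 4 (since 247, 167 are distinct squarefree integers > 1 with 41249 not a perfect square). To show equality we compute the minimal polynomial of γ. From γ = √247 + √167: γ^2 = 247 + 2√(41249) + 167 = 414 + 2√(41249), so γ^2 - 414 = 2√(41249); squaring, (γ^2 - 414)^2 = 4·41249, i.e. γ^4 - 828γ^2 + 171396 - 164996 = 0, i.e. γ^4 - 828γ^2 + 6400 = 0. So γ is a root of x^4 - 828x^2 + 6400. This polynomial is irreducible over Q: it has no rational root (each ±√247 ± √167 is irrational), and any factorization into two quadratics over Q would force √(41249) ∈ Q (pairing opposite roots) or √247, √167 ∈ Q (other pairings), all impossible. Hence [Q(γ):Q] = 4 = [Q(√247, √167):Q], so Q(γ) = Q(√247, √167).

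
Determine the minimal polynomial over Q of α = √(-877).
m_α(x) = x^2 + 877

α satisfies α^2 + 877 = 0, so x^2 + 877 annihilates α. Since d = -877 is squarefree and ≠ 1, it is not a perfect square in Q, so x^2 + 877 has no rational root and is therefore irreducible over Q (a degree-2 polynomial over a field is irreducible iff it has no root). Hence m_α(x) = x^2 + 877.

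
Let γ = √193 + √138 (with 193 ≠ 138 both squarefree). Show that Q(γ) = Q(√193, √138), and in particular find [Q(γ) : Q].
[Q(γ) : Q] = 4 (equivalently, Q(γ) = Q(√193, √138))

Obviously Q(γ) ⊆ Q(√193, √138), and [Q(√193, √138):Q] = 4 (since 193, 138 are distinct squarefree integers > 1 with 26634 not a perfect square). To show equality we compute the minimal polynomial of γ. From γ = √193 + √138: γ^2 = 193 + 2√(26634) + 138 = 331 + 2√(26634), so γ^2 - 331 = 2√(26634); squaring, (γ^2 - 331)^2 = 4·26634, i.e. γ^4 - 662γ^2 + 109561 - 106536 = 0, i.e. γ^4 - 662γ^2 + 3025 = 0. So γ is a root of x^4 - 662x^2 + 3025. This polynomial is irreducible over Q: it has no rational root (each ±√193 ± √138 is irrational), and any factorization into two quadratics over Q would force √(26634) ∈ Q (pairing opposite roots) or √193, √138 ∈ Q (other pairings), all impossible. Hence [Q(γ):Q] = 4 = [Q(√193, √138):Q], so Q(γ) = Q(√193, √138).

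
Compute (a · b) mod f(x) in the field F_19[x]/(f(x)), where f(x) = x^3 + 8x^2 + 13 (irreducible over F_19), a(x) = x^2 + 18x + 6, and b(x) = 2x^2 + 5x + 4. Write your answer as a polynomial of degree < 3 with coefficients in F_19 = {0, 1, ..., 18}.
a · b ≡ x^2 + 3 (mod f(x))

Multiply in F_19[x]: a(x)·b(x) = (x^2 + 18x + 6)·(2x^2 + 5x + 4) = 2x^4 + 3x^3 + 11x^2 + 7x + 5. This has degree ≥ 3, so divide by f(x) over F_19: 2x^4 + 3x^3 + 11x^2 + 7x + 5 = (2x + 6)·(x^3 + 8x^2 + 13) + (x^2 + 3). Hence a·b ≡ x^2 + 3 (mod f). (F_19[x]/(f) is a field with 19^3 = 6859 elements since f is irreducible of degree 3.)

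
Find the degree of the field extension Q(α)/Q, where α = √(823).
[Q(α):Q] = 2

[Q(α):Q] equals the degree of the minimal polynomial of α. Here α^2 = 823 and x^2 - 823 is irreducible (d = 823 is squarefree, ≠ 1, hence not a square), so deg(m_α) = 2. Thus [Q(α):Q] = 2.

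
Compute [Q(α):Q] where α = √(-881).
[Q(α):Q] = 2

[Q(α):Q] equals the degree of the minimal polynomial of α. Here α^2 = -881 and x^2 + 881 is irreducible (d = -881 is squarefree, ≠ 1, hence not a square), so deg(m_α) = 2. Thus [Q(α):Q] = 2.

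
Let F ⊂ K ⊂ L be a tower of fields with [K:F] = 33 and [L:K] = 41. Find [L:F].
[L:F] = 1353

The tower law says that for any tower of field extensions F ⊂ K ⊂ L with finite degrees, [L:F] = [L:K] · [K:F]. Here this gives [L:F] = 41 · 33 = 1353.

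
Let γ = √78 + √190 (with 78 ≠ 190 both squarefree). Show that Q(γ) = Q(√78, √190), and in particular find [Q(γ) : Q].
[Q(γ) : Q] = 4 (equivalently, Q(γ) = Q(√78, √190))

Obviously Q(γ) ⊆ Q(√78, √190), and [Q(√78, √190):Q] = 4 (since 78, 190 are distinct squarefree integers > 1 with 14820 not a perfect square). To show equality we compute the minimal polynomial of γ. From γ = √78 + √190: γ^2 = 78 + 2√(14820) + 190 = 268 + 2√(14820), so γ^2 - 268 = 2√(14820); squaring, (γ^2 - 268)^2 = 4·14820, i.e. γ^4 - 536γ^2 + 71824 - 59280 = 0, i.e. γ^4 - 536γ^2 + 12544 = 0. So γ is a root of x^4 - 536x^2 + 12544. This polynomial is irreducible over Q: it has no rational root (each ±√78 ± √190 is irrational), and any factorization into two quadratics over Q would force √(14820) ∈ Q (pairing opposite roots) or √78, √190 ∈ Q (other pairings), all impossible. Hence [Q(γ):Q] = 4 = [Q(√78, √190):Q], so Q(γ) = Q(√78, √190).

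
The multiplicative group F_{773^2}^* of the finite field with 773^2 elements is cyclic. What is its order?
|F_{773^2}^*| = 597528

F_{773^2} has 773^2 = 597529 elements; its multiplicative group consists of all nonzero elements, so |F_{773^2}^*| = 597529 - 1 = 597528. (It is cyclic since any finite subgroup of the multiplicative group of a field is cyclic.)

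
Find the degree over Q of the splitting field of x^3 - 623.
[K : Q] = 6

The roots of x^3 - 623 are ∛623, ω∛623, ω^2∛623 where ω = e^(2πi/3) is a primitive cube root of unity, so K = Q(∛623, ω). Now [Q(∛623):Q] = 3 (since 623 is not a perfect cube, x^3 - 623 is irreducible) and [Q(ω):Q] = 2. Both 2 and 3 divide [K:Q], and [K:Q] ≤ 3·2 = 6, so [K:Q] = 6. (Equivalently: Q(∛623) ⊂ R but ω ∉ R, so [K : Q(∛623)] = 2.)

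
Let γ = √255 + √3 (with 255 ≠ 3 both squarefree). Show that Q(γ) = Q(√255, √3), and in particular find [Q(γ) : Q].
[Q(γ) : Q] = 4 (equivalently, Q(γ) = Q(√255, √3))

Obviously Q(γ) ⊆ Q(√255, √3), and [Q(√255, √3):Q] = 4 (since 255, 3 are distinct squarefree integers > 1 with 765 not a perfect square). To show equality we compute the minimal polynomial of γ. From γ = √255 + √3: γ^2 = 255 + 2√(765) + 3 = 258 + 2√(765), so γ^2 - 258 = 2√(765); squaring, (γ^2 - 258)^2 = 4·765, i.e. γ^4 - 516γ^2 + 66564 - 3060 = 0, i.e. γ^4 - 516γ^2 + 63504 = 0. So γ is a root of x^4 - 516x^2 + 63504. This polynomial is irreducible over Q: it has no rational root (each ±√255 ± √3 is irrational), and any factorization into two quadratics over Q would force √(765) ∈ Q (pairing opposite roots) or √255, √3 ∈ Q (other pairings), all impossible. Hence [Q(γ):Q] = 4 = [Q(√255, √3):Q], so Q(γ) = Q(√255, √3).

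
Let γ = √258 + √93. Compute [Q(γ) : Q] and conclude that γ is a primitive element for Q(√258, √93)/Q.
[Q(γ) : Q] = 4 (equivalently, Q(γ) = Q(√258, √93))

Obviously Q(γ) ⊆ Q(√258, √93), and [Q(√258, √93):Q] = 4 (since 258, 93 are distinct squarefree integers > 1 with 23994 not a perfect square). To show equality we compute the minimal polynomial of γ. From γ = √258 + √93: γ^2 = 258 + 2√(23994) + 93 = 351 + 2√(23994), so γ^2 - 351 = 2√(23994); squaring, (γ^2 - 351)^2 = 4·23994, i.e. γ^4 - 702γ^2 + 123201 - 95976 = 0, i.e. γ^4 - 702γ^2 + 27225 = 0. So γ is a root of x^4 - 702x^2 + 27225. This polynomial is irreducible over Q: it has no rational root (each ±√258 ± √93 is irrational), and any factorization into two quadratics over Q would force √(23994) ∈ Q (pairing opposite roots) or √258, √93 ∈ Q (other pairings), all impossible. Hence [Q(γ):Q] = 4 = [Q(√258, √93):Q], so Q(γ) = Q(√258, √93).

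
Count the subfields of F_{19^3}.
F_{19^3} has 2 subfields

The subfields of F_{p^n} are exactly the fields F_{p^d} for d | n (each is the fixed field of the unique index-d subgroup of Gal(F_{p^n}/F_p) ≅ Z/nZ). The divisors of n = 3 are {1, 3}, giving 2 subfields: F_{19^1}, F_{19^3}.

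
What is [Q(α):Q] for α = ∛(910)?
[Q(α):Q] = 3

The minimal polynomial of α is x^3 - 910, irreducible over Q since 910 is not a perfect cube (so x^3 - 910 has no rational root). Hence [Q(α):Q] = deg(m_α) = 3.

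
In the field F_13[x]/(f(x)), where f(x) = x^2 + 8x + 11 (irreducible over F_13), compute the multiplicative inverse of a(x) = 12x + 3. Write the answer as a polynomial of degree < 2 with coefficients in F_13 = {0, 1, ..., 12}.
a(x)^(-1) ≡ 8x + 10 (mod f(x))

Since f is irreducible over F_13, F_13[x]/(f) is a field and a(x) ≠ 0 has an inverse. Apply the extended Euclidean algorithm to f(x) and a(x) in F_13[x]: f(x) = (12x + 2)·a(x) + (5). The last nonzero remainder is the constant 5 = gcd(f, a) in F_13. Back-substituting through the division chain expresses 5 = s(x)·a(x) + t(x)·f(x) with s(x) ≡ x + 11 (mod f), so (x + 11)·a(x) ≡ 5 (mod f). Multiplying by 5^(-1) ≡ 8 in F_13 gives a(x)^(-1) ≡ 8·(x + 11) ≡ 8x + 10 (mod f). Check: (12x + 3)·(8x + 10) = 5x^2 + x + 4 ≡ 1 (mod x^2 + 8x + 11).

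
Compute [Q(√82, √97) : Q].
[Q(√82, √97) : Q] = 4

[Q(√82):Q] = 2 (min poly x^2 - 82, irreducible since 82 is squarefree > 1). For the top step, suppose √97 ∈ Q(√82), say √97 = c + d√82 with c, d ∈ Q. Squaring: 97 = c^2 + 82d^2 + 2cd√82. Since √82 ∉ Q this forces 2cd = 0. If d = 0 then √97 = c ∈ Q, contradicting 97 squarefree > 1. If c = 0 then 97 = 82d^2, so 82·97 = (82d)^2 is a perfect square in Q — but 82·97 = 7954 is not a perfect square (since 82 and 97 are distinct squarefree integers). Contradiction. Hence √97 ∉ Q(√82), so x^2 - 97 stays irreducible over Q(√82) and [Q(√82, √97) : Q(√82)] = 2. By the tower law, [Q(√82, √97) : Q] = 2 · 2 = 4.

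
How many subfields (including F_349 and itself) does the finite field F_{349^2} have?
F_{349^2} has 2 subfields

The subfields of F_{p^n} are exactly the fields F_{p^d} for d | n (each is the fixed field of the unique index-d subgroup of Gal(F_{p^n}/F_p) ≅ Z/nZ). The divisors of n = 2 are {1, 2}, giving 2 subfields: F_{349^1}, F_{349^2}.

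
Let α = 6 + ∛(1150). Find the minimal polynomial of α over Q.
m_α(x) = x^3 - 18x^2 + 108x - 1366

Set β = α - 6 = ∛(1150), so β^3 = 1150. Then (α - 6)^3 - 1150 = 0, i.e. α is a root of g(x) = (x - 6)^3 - 1150 = x^3 - 18x^2 + 108x - 1366. Since g(x) = h(x - 6) where h(x) = x^3 - 1150, and h is irreducible over Q (because 1150 is not a perfect cube, so h has no rational root, and a monic cubic with no rational root is irreducible), g is also irreducible (irreducibility is preserved under the substitution x → x - 6). Hence m_α(x) = x^3 - 18x^2 + 108x - 1366.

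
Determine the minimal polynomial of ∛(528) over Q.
m_α(x) = x^3 - 528

α satisfies α^3 = 528, so x^3 - 528 annihilates α. By the rational root test, a rational root p/q (in lowest terms) of x^3 - 528 would satisfy p^3 = 528 q^3, forcing q = 1 and p^3 = 528; but 528 is not a perfect cube, contradiction. A monic cubic over Q with no rational root is irreducible (any nontrivial factorization would include a linear factor). Hence x^3 - 528 is the minimal polynomial of α, and in particular [Q(α):Q] = 3.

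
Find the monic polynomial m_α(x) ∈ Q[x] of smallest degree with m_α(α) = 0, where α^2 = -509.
m_α(x) = x^2 + 509

α satisfies α^2 + 509 = 0, so x^2 + 509 annihilates α. Since d = -509 is squarefree and ≠ 1, it is not a perfect square in Q, so x^2 + 509 has no rational root and is therefore irreducible over Q (a degree-2 polynomial over a field is irreducible iff it has no root). Hence m_α(x) = x^2 + 509.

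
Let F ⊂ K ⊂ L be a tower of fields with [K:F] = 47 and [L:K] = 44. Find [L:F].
[L:F] = 2068

The tower law says that for any tower of field extensions F ⊂ K ⊂ L with finite degrees, [L:F] = [L:K] · [K:F]. Here this gives [L:F] = 44 · 47 = 2068.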